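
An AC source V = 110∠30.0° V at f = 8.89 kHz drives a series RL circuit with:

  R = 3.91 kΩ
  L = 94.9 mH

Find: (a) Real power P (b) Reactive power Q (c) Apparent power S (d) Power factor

Step 1 — Angular frequency: ω = 2π·f = 2π·8890 = 5.586e+04 rad/s.
Step 2 — Component impedances:
  R: Z = R = 3910 Ω
  L: Z = jωL = j·5.586e+04·0.0949 = 0 + j5301 Ω
Step 3 — Series combination: Z_total = R + L = 3910 + j5301 Ω = 6587∠53.6° Ω.
Step 4 — Source phasor: V = 110∠30.0° V = 95.26 + j55 V.
Step 5 — Current: I = V / Z = 0.0153 - j0.006682 A = 0.0167∠-23.6° A.
Step 6 — Complex power: S = V·I* = 1.09 + j1.478 VA.
Step 7 — Real power: P = Re(S) = 1.09 W.
Step 8 — Reactive power: Q = Im(S) = 1.478 VAR.
Step 9 — Apparent power: |S| = 1.837 VA.
Step 10 — Power factor: PF = P/|S| = 0.5936 (lagging).

(a) P = 1.09 W  (b) Q = 1.478 VAR  (c) S = 1.837 VA  (d) PF = 0.5936 (lagging)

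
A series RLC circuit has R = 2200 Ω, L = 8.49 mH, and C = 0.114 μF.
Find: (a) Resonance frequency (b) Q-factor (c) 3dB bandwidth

Step 1 — Resonance: ω₀ = 1/√(LC) = 1/√(0.00849·1.14e-07) = 3.214e+04 rad/s.
Step 2 — f₀ = ω₀/(2π) = 5116 Hz.
Step 3 — Series Q: Q = ω₀L/R = 3.214e+04·0.00849/2200 = 0.124.
Step 4 — Bandwidth: Δω = ω₀/Q = 2.591e+05 rad/s; BW = Δω/(2π) = 4.124e+04 Hz.

(a) f₀ = 5116 Hz  (b) Q = 0.124  (c) BW = 4.124e+04 Hz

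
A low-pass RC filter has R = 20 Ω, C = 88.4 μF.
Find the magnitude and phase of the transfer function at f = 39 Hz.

Step 1 — Angular frequency: ω = 2π·39 = 245 rad/s.
Step 2 — Transfer function: H(jω) = 1/(1 + jωRC).
Step 3 — Denominator: 1 + jωRC = 1 + j·245·20·8.84e-05 = 1 + j0.4332.
Step 4 — H = 0.842 - j0.3648.
Step 5 — Magnitude: |H| = 0.9176 (-0.7 dB); phase: φ = -23.4°.

|H| = 0.9176 (-0.7 dB), φ = -23.4°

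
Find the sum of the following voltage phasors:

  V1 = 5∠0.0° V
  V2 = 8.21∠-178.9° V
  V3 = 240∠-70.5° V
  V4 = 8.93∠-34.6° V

Step 1 — Convert each phasor to rectangular form:
  V1 = 5·(cos(0.0°) + j·sin(0.0°)) = 5 V
  V2 = 8.21·(cos(-178.9°) + j·sin(-178.9°)) = -8.208 - j0.1576 V
  V3 = 240·(cos(-70.5°) + j·sin(-70.5°)) = 80.11 - j226.2 V
  V4 = 8.93·(cos(-34.6°) + j·sin(-34.6°)) = 7.351 - j5.071 V
Step 2 — Sum components: V_total = 84.26 - j231.5 V.
Step 3 — Convert to polar: |V_total| = 246.3 V, ∠V_total = -70.0°.

V_total = 246.3∠-70.0° V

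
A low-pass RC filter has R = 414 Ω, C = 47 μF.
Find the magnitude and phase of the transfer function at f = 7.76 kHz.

Step 1 — Angular frequency: ω = 2π·7760 = 4.876e+04 rad/s.
Step 2 — Transfer function: H(jω) = 1/(1 + jωRC).
Step 3 — Denominator: 1 + jωRC = 1 + j·4.876e+04·414·4.7e-05 = 1 + j948.7.
Step 4 — H = 1.111e-06 - j0.001054.
Step 5 — Magnitude: |H| = 0.001054 (-59.5 dB); phase: φ = -89.9°.

|H| = 0.001054 (-59.5 dB), φ = -89.9°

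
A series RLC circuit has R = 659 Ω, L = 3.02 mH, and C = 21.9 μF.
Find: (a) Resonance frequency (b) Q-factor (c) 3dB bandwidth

Step 1 — Resonance: ω₀ = 1/√(LC) = 1/√(0.00302·2.19e-05) = 3888 rad/s.
Step 2 — f₀ = ω₀/(2π) = 618.9 Hz.
Step 3 — Series Q: Q = ω₀L/R = 3888·0.00302/659 = 0.01782.
Step 4 — Bandwidth: Δω = ω₀/Q = 2.182e+05 rad/s; BW = Δω/(2π) = 3.473e+04 Hz.

(a) f₀ = 618.9 Hz  (b) Q = 0.01782  (c) BW = 3.473e+04 Hz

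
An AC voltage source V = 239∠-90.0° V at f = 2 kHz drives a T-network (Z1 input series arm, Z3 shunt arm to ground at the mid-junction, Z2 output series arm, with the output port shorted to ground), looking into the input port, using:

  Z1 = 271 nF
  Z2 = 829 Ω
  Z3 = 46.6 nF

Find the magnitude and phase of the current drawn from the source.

Step 1 — Angular frequency: ω = 2π·f = 2π·2000 = 1.257e+04 rad/s.
Step 2 — Component impedances:
  Z1: Z = 1/(jωC) = -j/(ω·C) = 0 - j293.6 Ω
  Z2: Z = R = 829 Ω
  Z3: Z = 1/(jωC) = -j/(ω·C) = 0 - j1708 Ω
Step 3 — With the output port shorted to ground, the output series arm Z2 runs from the junction to ground; the shunt arm Z3 also runs from the junction to ground. They appear in parallel: Z3 || Z2 = 670.9 - j325.7 Ω.
Step 4 — Series with input arm Z1: Z_in = Z1 + (Z3 || Z2) = 670.9 - j619.3 Ω = 913.1∠-42.7° Ω.
Step 5 — Source phasor: V = 239∠-90.0° V = 0 - j239 V.
Step 6 — Ohm's law: I = V / Z_total = (0 - j239) / (670.9 - j619.3) = 0.1776 - j0.1923 A.
Step 7 — Convert to polar: |I| = 0.2618 A, ∠I = -47.3°.

I = 0.2618∠-47.3° A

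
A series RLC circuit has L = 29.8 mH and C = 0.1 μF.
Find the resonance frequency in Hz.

Step 1 — Resonance condition Im(Z)=0 gives ω₀ = 1/√(LC).
Step 2 — ω₀ = 1/√(0.0298·1e-07) = 1.832e+04 rad/s.
Step 3 — f₀ = ω₀/(2π) = 2915 Hz.

f₀ = 2915 Hz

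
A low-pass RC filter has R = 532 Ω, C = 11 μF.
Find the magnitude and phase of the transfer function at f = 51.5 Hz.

Step 1 — Angular frequency: ω = 2π·51.5 = 323.6 rad/s.
Step 2 — Transfer function: H(jω) = 1/(1 + jωRC).
Step 3 — Denominator: 1 + jωRC = 1 + j·323.6·532·1.1e-05 = 1 + j1.894.
Step 4 — H = 0.2181 - j0.4129.
Step 5 — Magnitude: |H| = 0.467 (-6.6 dB); phase: φ = -62.2°.

|H| = 0.467 (-6.6 dB), φ = -62.2°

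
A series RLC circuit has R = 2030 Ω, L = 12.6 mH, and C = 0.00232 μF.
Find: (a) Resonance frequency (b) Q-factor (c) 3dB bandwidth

Step 1 — Resonance condition Im(Z)=0 gives ω₀ = 1/√(LC).
Step 2 — ω₀ = 1/√(0.0126·2.32e-09) = 1.85e+05 rad/s.
Step 3 — f₀ = ω₀/(2π) = 2.944e+04 Hz.
Step 4 — Series Q: Q = ω₀L/R = 1.85e+05·0.0126/2030 = 1.148.
Step 5 — 3dB bandwidth: Δω = ω₀/Q = 1.611e+05 rad/s; BW = Δω/(2π) = 2.564e+04 Hz.

(a) f₀ = 2.944e+04 Hz  (b) Q = 1.148  (c) BW = 2.564e+04 Hz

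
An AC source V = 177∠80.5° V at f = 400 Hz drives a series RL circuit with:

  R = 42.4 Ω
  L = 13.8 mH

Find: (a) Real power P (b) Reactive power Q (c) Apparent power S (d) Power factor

Step 1 — Angular frequency: ω = 2π·f = 2π·400 = 2513 rad/s.
Step 2 — Component impedances:
  R: Z = R = 42.4 Ω
  L: Z = jωL = j·2513·0.0138 = 0 + j34.68 Ω
Step 3 — Series combination: Z_total = R + L = 42.4 + j34.68 Ω = 54.78∠39.3° Ω.
Step 4 — Source phasor: V = 177∠80.5° V = 29.21 + j174.6 V.
Step 5 — Current: I = V / Z = 2.431 + j2.129 A = 3.231∠41.2° A.
Step 6 — Complex power: S = V·I* = 442.7 + j362.1 VA.
Step 7 — Real power: P = Re(S) = 442.7 W.
Step 8 — Reactive power: Q = Im(S) = 362.1 VAR.
Step 9 — Apparent power: |S| = 571.9 VA.
Step 10 — Power factor: PF = P/|S| = 0.774 (lagging).

(a) P = 442.7 W  (b) Q = 362.1 VAR  (c) S = 571.9 VA  (d) PF = 0.774 (lagging)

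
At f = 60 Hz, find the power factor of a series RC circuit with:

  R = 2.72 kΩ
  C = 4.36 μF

Step 1 — Angular frequency: ω = 2π·f = 2π·60 = 377 rad/s.
Step 2 — Component impedances:
  R: Z = R = 2720 Ω
  C: Z = 1/(jωC) = -j/(ω·C) = 0 - j608.4 Ω
Step 3 — Series combination: Z_total = R + C = 2720 - j608.4 Ω = 2787∠-12.6° Ω.
Step 4 — Power factor: PF = cos(φ) = Re(Z)/|Z| = 2720/2787.2 = 0.9759.
Step 5 — Type: Im(Z) = -608.4 ⇒ leading (phase φ = -12.6°).

PF = 0.9759 (leading, φ = -12.6°)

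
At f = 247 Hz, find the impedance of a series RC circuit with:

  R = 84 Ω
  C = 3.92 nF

Step 1 — Angular frequency: ω = 2π·f = 2π·247 = 1552 rad/s.
Step 2 — Component impedances:
  R: Z = R = 84 Ω
  C: Z = 1/(jωC) = -j/(ω·C) = 0 - j1.644e+05 Ω
Step 3 — Series combination: Z_total = R + C = 84 - j1.644e+05 Ω = 1.644e+05∠-90.0° Ω.

Z = 84 - j1.644e+05 Ω = 1.644e+05∠-90.0° Ω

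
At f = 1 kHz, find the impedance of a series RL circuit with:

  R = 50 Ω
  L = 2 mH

Step 1 — Angular frequency: ω = 2π·f = 2π·1000 = 6283 rad/s.
Step 2 — Component impedances:
  R: Z = R = 50 Ω
  L: Z = jωL = j·6283·0.002 = 0 + j12.57 Ω
Step 3 — Series combination: Z_total = R + L = 50 + j12.57 Ω = 51.55∠14.1° Ω.

Z = 50 + j12.57 Ω = 51.55∠14.1° Ω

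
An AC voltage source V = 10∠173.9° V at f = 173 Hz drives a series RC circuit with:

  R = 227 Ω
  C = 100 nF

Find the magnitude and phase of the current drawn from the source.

Step 1 — Angular frequency: ω = 2π·f = 2π·173 = 1087 rad/s.
Step 2 — Component impedances:
  R: Z = R = 227 Ω
  C: Z = 1/(jωC) = -j/(ω·C) = 0 - j9200 Ω
Step 3 — Series combination: Z_total = R + C = 227 - j9200 Ω = 9203∠-88.6° Ω.
Step 4 — Source phasor: V = 10∠173.9° V = -9.943 + j1.063 V.
Step 5 — Ohm's law: I = V / Z_total = (-9.943 + j1.063) / (227 - j9200) = -0.0001421 - j0.001077 A.
Step 6 — Convert to polar: |I| = 0.001087 A, ∠I = -97.5°.

I = 0.001087∠-97.5° A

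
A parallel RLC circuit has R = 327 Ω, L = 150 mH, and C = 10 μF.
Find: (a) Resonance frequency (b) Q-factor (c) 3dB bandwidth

Step 1 — Resonance: ω₀ = 1/√(LC) = 1/√(0.15·1e-05) = 816.5 rad/s.
Step 2 — f₀ = ω₀/(2π) = 129.9 Hz.
Step 3 — Parallel Q: Q = R/(ω₀L) = 327/(816.5·0.15) = 2.67.
Step 4 — Bandwidth: Δω = ω₀/Q = 305.8 rad/s; BW = Δω/(2π) = 48.67 Hz.

(a) f₀ = 129.9 Hz  (b) Q = 2.67  (c) BW = 48.67 Hz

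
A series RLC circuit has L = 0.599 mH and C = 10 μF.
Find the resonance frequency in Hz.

Step 1 — Resonance condition Im(Z)=0 gives ω₀ = 1/√(LC).
Step 2 — ω₀ = 1/√(0.000599·1e-05) = 1.292e+04 rad/s.
Step 3 — f₀ = ω₀/(2π) = 2056 Hz.

f₀ = 2056 Hz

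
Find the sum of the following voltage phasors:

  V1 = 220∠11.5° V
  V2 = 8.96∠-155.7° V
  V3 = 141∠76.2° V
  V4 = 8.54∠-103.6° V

Step 1 — Convert each phasor to rectangular form:
  V1 = 220·(cos(11.5°) + j·sin(11.5°)) = 215.6 + j43.86 V
  V2 = 8.96·(cos(-155.7°) + j·sin(-155.7°)) = -8.166 - j3.687 V
  V3 = 141·(cos(76.2°) + j·sin(76.2°)) = 33.63 + j136.9 V
  V4 = 8.54·(cos(-103.6°) + j·sin(-103.6°)) = -2.008 - j8.301 V
Step 2 — Sum components: V_total = 239 + j168.8 V.
Step 3 — Convert to polar: |V_total| = 292.6 V, ∠V_total = 35.2°.

V_total = 292.6∠35.2° V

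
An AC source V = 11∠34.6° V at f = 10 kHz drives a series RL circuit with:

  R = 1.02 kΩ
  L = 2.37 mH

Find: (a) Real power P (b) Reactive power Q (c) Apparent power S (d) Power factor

Step 1 — Angular frequency: ω = 2π·f = 2π·1e+04 = 6.283e+04 rad/s.
Step 2 — Component impedances:
  R: Z = R = 1020 Ω
  L: Z = jωL = j·6.283e+04·0.00237 = 0 + j148.9 Ω
Step 3 — Series combination: Z_total = R + L = 1020 + j148.9 Ω = 1031∠8.3° Ω.
Step 4 — Source phasor: V = 11∠34.6° V = 9.055 + j6.246 V.
Step 5 — Current: I = V / Z = 0.009567 + j0.004727 A = 0.01067∠26.3° A.
Step 6 — Complex power: S = V·I* = 0.1162 + j0.01696 VA.
Step 7 — Real power: P = Re(S) = 0.1162 W.
Step 8 — Reactive power: Q = Im(S) = 0.01696 VAR.
Step 9 — Apparent power: |S| = 0.1174 VA.
Step 10 — Power factor: PF = P/|S| = 0.9895 (lagging).

(a) P = 0.1162 W  (b) Q = 0.01696 VAR  (c) S = 0.1174 VA  (d) PF = 0.9895 (lagging)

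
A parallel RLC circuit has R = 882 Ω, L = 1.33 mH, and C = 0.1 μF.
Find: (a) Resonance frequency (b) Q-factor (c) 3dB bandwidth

Step 1 — Resonance: ω₀ = 1/√(LC) = 1/√(0.00133·1e-07) = 8.671e+04 rad/s.
Step 2 — f₀ = ω₀/(2π) = 1.38e+04 Hz.
Step 3 — Parallel Q: Q = R/(ω₀L) = 882/(8.671e+04·0.00133) = 7.648.
Step 4 — Bandwidth: Δω = ω₀/Q = 1.134e+04 rad/s; BW = Δω/(2π) = 1804 Hz.

(a) f₀ = 1.38e+04 Hz  (b) Q = 7.648  (c) BW = 1804 Hz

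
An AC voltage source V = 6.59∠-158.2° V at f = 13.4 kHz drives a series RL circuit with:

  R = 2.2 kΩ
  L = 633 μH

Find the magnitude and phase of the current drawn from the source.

Step 1 — Angular frequency: ω = 2π·f = 2π·1.34e+04 = 8.419e+04 rad/s.
Step 2 — Component impedances:
  R: Z = R = 2200 Ω
  L: Z = jωL = j·8.419e+04·0.000633 = 0 + j53.3 Ω
Step 3 — Series combination: Z_total = R + L = 2200 + j53.3 Ω = 2201∠1.4° Ω.
Step 4 — Source phasor: V = 6.59∠-158.2° V = -6.119 - j2.447 V.
Step 5 — Ohm's law: I = V / Z_total = (-6.119 - j2.447) / (2200 + j53.3) = -0.002807 - j0.001044 A.
Step 6 — Convert to polar: |I| = 0.002995 A, ∠I = -159.6°.

I = 0.002995∠-159.6° A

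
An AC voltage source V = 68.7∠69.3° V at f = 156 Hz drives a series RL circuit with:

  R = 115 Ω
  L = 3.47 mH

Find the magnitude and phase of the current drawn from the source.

Step 1 — Angular frequency: ω = 2π·f = 2π·156 = 980.2 rad/s.
Step 2 — Component impedances:
  R: Z = R = 115 Ω
  L: Z = jωL = j·980.2·0.00347 = 0 + j3.401 Ω
Step 3 — Series combination: Z_total = R + L = 115 + j3.401 Ω = 115.1∠1.7° Ω.
Step 4 — Source phasor: V = 68.7∠69.3° V = 24.28 + j64.27 V.
Step 5 — Ohm's law: I = V / Z_total = (24.28 + j64.27) / (115 + j3.401) = 0.2275 + j0.5521 A.
Step 6 — Convert to polar: |I| = 0.5971 A, ∠I = 67.6°.

I = 0.5971∠67.6° A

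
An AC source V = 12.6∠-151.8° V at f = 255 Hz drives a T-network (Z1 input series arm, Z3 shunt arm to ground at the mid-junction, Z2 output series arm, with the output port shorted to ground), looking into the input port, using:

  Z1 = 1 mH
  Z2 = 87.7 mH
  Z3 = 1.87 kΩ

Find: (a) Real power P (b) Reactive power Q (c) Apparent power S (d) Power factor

Step 1 — Angular frequency: ω = 2π·f = 2π·255 = 1602 rad/s.
Step 2 — Component impedances:
  Z1: Z = jωL = j·1602·0.001 = 0 + j1.602 Ω
  Z2: Z = jωL = j·1602·0.0877 = 0 + j140.5 Ω
  Z3: Z = R = 1870 Ω
Step 3 — With the output port shorted to ground, the output series arm Z2 runs from the junction to ground; the shunt arm Z3 also runs from the junction to ground. They appear in parallel: Z3 || Z2 = 10.5 + j139.7 Ω.
Step 4 — Series with input arm Z1: Z_in = Z1 + (Z3 || Z2) = 10.5 + j141.3 Ω = 141.7∠85.8° Ω.
Step 5 — Source phasor: V = 12.6∠-151.8° V = -11.1 - j5.954 V.
Step 6 — Current: I = V / Z = -0.0477 + j0.07503 A = 0.08891∠122.4° A.
Step 7 — Complex power: S = V·I* = 0.08299 + j1.117 VA.
Step 8 — Real power: P = Re(S) = 0.08299 W.
Step 9 — Reactive power: Q = Im(S) = 1.117 VAR.
Step 10 — Apparent power: |S| = 1.12 VA.
Step 11 — Power factor: PF = P/|S| = 0.07409 (lagging).

(a) P = 0.08299 W  (b) Q = 1.117 VAR  (c) S = 1.12 VA  (d) PF = 0.07409 (lagging)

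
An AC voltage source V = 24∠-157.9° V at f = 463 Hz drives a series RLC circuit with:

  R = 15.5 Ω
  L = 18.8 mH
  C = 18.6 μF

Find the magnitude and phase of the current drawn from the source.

Step 1 — Angular frequency: ω = 2π·f = 2π·463 = 2909 rad/s.
Step 2 — Component impedances:
  R: Z = R = 15.5 Ω
  L: Z = jωL = j·2909·0.0188 = 0 + j54.69 Ω
  C: Z = 1/(jωC) = -j/(ω·C) = 0 - j18.48 Ω
Step 3 — Series combination: Z_total = R + L + C = 15.5 + j36.21 Ω = 39.39∠66.8° Ω.
Step 4 — Source phasor: V = 24∠-157.9° V = -22.24 - j9.029 V.
Step 5 — Ohm's law: I = V / Z_total = (-22.24 - j9.029) / (15.5 + j36.21) = -0.4329 + j0.4288 A.
Step 6 — Convert to polar: |I| = 0.6093 A, ∠I = 135.3°.

I = 0.6093∠135.3° A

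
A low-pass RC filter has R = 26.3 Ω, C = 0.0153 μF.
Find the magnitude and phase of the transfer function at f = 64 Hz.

Step 1 — Angular frequency: ω = 2π·64 = 402.1 rad/s.
Step 2 — Transfer function: H(jω) = 1/(1 + jωRC).
Step 3 — Denominator: 1 + jωRC = 1 + j·402.1·26.3·1.53e-08 = 1 + j0.0001618.
Step 4 — H = 1 - j0.0001618.
Step 5 — Magnitude: |H| = 1 (-0.0 dB); phase: φ = -0.0°.

|H| = 1 (-0.0 dB), φ = -0.0°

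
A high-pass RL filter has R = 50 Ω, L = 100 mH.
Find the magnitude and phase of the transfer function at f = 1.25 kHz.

Step 1 — Angular frequency: ω = 2π·1250 = 7854 rad/s.
Step 2 — Transfer function: H(jω) = jωL/(R + jωL).
Step 3 — Numerator jωL = j·785.4; denominator R + jωL = 50 + j785.4.
Step 4 — H = 0.996 + j0.06341.
Step 5 — Magnitude: |H| = 0.998 (-0.0 dB); phase: φ = 3.6°.

|H| = 0.998 (-0.0 dB), φ = 3.6°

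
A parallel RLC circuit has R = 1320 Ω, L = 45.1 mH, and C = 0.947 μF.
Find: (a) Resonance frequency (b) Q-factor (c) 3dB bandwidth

Step 1 — Resonance: ω₀ = 1/√(LC) = 1/√(0.0451·9.47e-07) = 4839 rad/s.
Step 2 — f₀ = ω₀/(2π) = 770.1 Hz.
Step 3 — Parallel Q: Q = R/(ω₀L) = 1320/(4839·0.0451) = 6.049.
Step 4 — Bandwidth: Δω = ω₀/Q = 800 rad/s; BW = Δω/(2π) = 127.3 Hz.

(a) f₀ = 770.1 Hz  (b) Q = 6.049  (c) BW = 127.3 Hz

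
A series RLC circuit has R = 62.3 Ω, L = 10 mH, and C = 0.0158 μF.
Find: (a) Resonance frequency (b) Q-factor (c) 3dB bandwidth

Step 1 — Resonance condition Im(Z)=0 gives ω₀ = 1/√(LC).
Step 2 — ω₀ = 1/√(0.01·1.58e-08) = 7.956e+04 rad/s.
Step 3 — f₀ = ω₀/(2π) = 1.266e+04 Hz.
Step 4 — Series Q: Q = ω₀L/R = 7.956e+04·0.01/62.3 = 12.77.
Step 5 — 3dB bandwidth: Δω = ω₀/Q = 6230 rad/s; BW = Δω/(2π) = 991.5 Hz.

(a) f₀ = 1.266e+04 Hz  (b) Q = 12.77  (c) BW = 991.5 Hz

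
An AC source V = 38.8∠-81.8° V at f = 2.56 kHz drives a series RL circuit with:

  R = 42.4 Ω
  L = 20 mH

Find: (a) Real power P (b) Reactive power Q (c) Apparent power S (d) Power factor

Step 1 — Angular frequency: ω = 2π·f = 2π·2560 = 1.608e+04 rad/s.
Step 2 — Component impedances:
  R: Z = R = 42.4 Ω
  L: Z = jωL = j·1.608e+04·0.02 = 0 + j321.7 Ω
Step 3 — Series combination: Z_total = R + L = 42.4 + j321.7 Ω = 324.5∠82.5° Ω.
Step 4 — Source phasor: V = 38.8∠-81.8° V = 5.534 - j38.4 V.
Step 5 — Current: I = V / Z = -0.1151 - j0.03237 A = 0.1196∠-164.3° A.
Step 6 — Complex power: S = V·I* = 0.6062 + j4.6 VA.
Step 7 — Real power: P = Re(S) = 0.6062 W.
Step 8 — Reactive power: Q = Im(S) = 4.6 VAR.
Step 9 — Apparent power: |S| = 4.64 VA.
Step 10 — Power factor: PF = P/|S| = 0.1307 (lagging).

(a) P = 0.6062 W  (b) Q = 4.6 VAR  (c) S = 4.64 VA  (d) PF = 0.1307 (lagging)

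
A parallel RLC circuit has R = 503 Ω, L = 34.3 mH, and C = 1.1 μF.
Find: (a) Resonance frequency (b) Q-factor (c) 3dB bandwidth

Step 1 — Resonance: ω₀ = 1/√(LC) = 1/√(0.0343·1.1e-06) = 5148 rad/s.
Step 2 — f₀ = ω₀/(2π) = 819.4 Hz.
Step 3 — Parallel Q: Q = R/(ω₀L) = 503/(5148·0.0343) = 2.849.
Step 4 — Bandwidth: Δω = ω₀/Q = 1807 rad/s; BW = Δω/(2π) = 287.6 Hz.

(a) f₀ = 819.4 Hz  (b) Q = 2.849  (c) BW = 287.6 Hz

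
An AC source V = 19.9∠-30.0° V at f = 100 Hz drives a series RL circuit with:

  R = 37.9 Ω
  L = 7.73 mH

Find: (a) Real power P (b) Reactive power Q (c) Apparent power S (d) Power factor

Step 1 — Angular frequency: ω = 2π·f = 2π·100 = 628.3 rad/s.
Step 2 — Component impedances:
  R: Z = R = 37.9 Ω
  L: Z = jωL = j·628.3·0.00773 = 0 + j4.857 Ω
Step 3 — Series combination: Z_total = R + L = 37.9 + j4.857 Ω = 38.21∠7.3° Ω.
Step 4 — Source phasor: V = 19.9∠-30.0° V = 17.23 - j9.95 V.
Step 5 — Current: I = V / Z = 0.4143 - j0.3156 A = 0.5208∠-37.3° A.
Step 6 — Complex power: S = V·I* = 10.28 + j1.317 VA.
Step 7 — Real power: P = Re(S) = 10.28 W.
Step 8 — Reactive power: Q = Im(S) = 1.317 VAR.
Step 9 — Apparent power: |S| = 10.36 VA.
Step 10 — Power factor: PF = P/|S| = 0.9919 (lagging).

(a) P = 10.28 W  (b) Q = 1.317 VAR  (c) S = 10.36 VA  (d) PF = 0.9919 (lagging)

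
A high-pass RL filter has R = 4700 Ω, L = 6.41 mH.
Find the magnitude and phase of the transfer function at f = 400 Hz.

Step 1 — Angular frequency: ω = 2π·400 = 2513 rad/s.
Step 2 — Transfer function: H(jω) = jωL/(R + jωL).
Step 3 — Numerator jωL = j·16.11; denominator R + jωL = 4700 + j16.11.
Step 4 — H = 1.175e-05 + j0.003428.
Step 5 — Magnitude: |H| = 0.003428 (-49.3 dB); phase: φ = 89.8°.

|H| = 0.003428 (-49.3 dB), φ = 89.8°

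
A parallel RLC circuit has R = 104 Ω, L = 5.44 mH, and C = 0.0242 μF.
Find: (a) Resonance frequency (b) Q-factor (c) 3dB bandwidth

Step 1 — Resonance: ω₀ = 1/√(LC) = 1/√(0.00544·2.42e-08) = 8.716e+04 rad/s.
Step 2 — f₀ = ω₀/(2π) = 1.387e+04 Hz.
Step 3 — Parallel Q: Q = R/(ω₀L) = 104/(8.716e+04·0.00544) = 0.2194.
Step 4 — Bandwidth: Δω = ω₀/Q = 3.973e+05 rad/s; BW = Δω/(2π) = 6.324e+04 Hz.

(a) f₀ = 1.387e+04 Hz  (b) Q = 0.2194  (c) BW = 6.324e+04 Hz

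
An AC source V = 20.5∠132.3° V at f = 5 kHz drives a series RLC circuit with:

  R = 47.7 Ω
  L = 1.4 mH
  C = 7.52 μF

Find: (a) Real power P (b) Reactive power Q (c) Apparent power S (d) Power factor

Step 1 — Angular frequency: ω = 2π·f = 2π·5000 = 3.142e+04 rad/s.
Step 2 — Component impedances:
  R: Z = R = 47.7 Ω
  L: Z = jωL = j·3.142e+04·0.0014 = 0 + j43.98 Ω
  C: Z = 1/(jωC) = -j/(ω·C) = 0 - j4.233 Ω
Step 3 — Series combination: Z_total = R + L + C = 47.7 + j39.75 Ω = 62.09∠39.8° Ω.
Step 4 — Source phasor: V = 20.5∠132.3° V = -13.8 + j15.16 V.
Step 5 — Current: I = V / Z = -0.01437 + j0.3298 A = 0.3302∠92.5° A.
Step 6 — Complex power: S = V·I* = 5.2 + j4.333 VA.
Step 7 — Real power: P = Re(S) = 5.2 W.
Step 8 — Reactive power: Q = Im(S) = 4.333 VAR.
Step 9 — Apparent power: |S| = 6.768 VA.
Step 10 — Power factor: PF = P/|S| = 0.7682 (lagging).

(a) P = 5.2 W  (b) Q = 4.333 VAR  (c) S = 6.768 VA  (d) PF = 0.7682 (lagging)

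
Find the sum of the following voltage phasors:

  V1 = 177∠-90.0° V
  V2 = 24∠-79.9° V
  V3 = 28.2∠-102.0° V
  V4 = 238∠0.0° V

Step 1 — Convert each phasor to rectangular form:
  V1 = 177·(cos(-90.0°) + j·sin(-90.0°)) = 0 - j177 V
  V2 = 24·(cos(-79.9°) + j·sin(-79.9°)) = 4.209 - j23.63 V
  V3 = 28.2·(cos(-102.0°) + j·sin(-102.0°)) = -5.863 - j27.58 V
  V4 = 238·(cos(0.0°) + j·sin(0.0°)) = 238 V
Step 2 — Sum components: V_total = 236.3 - j228.2 V.
Step 3 — Convert to polar: |V_total| = 328.5 V, ∠V_total = -44.0°.

V_total = 328.5∠-44.0° V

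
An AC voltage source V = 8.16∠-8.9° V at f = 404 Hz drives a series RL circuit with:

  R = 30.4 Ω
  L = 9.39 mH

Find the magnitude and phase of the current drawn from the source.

Step 1 — Angular frequency: ω = 2π·f = 2π·404 = 2538 rad/s.
Step 2 — Component impedances:
  R: Z = R = 30.4 Ω
  L: Z = jωL = j·2538·0.00939 = 0 + j23.84 Ω
Step 3 — Series combination: Z_total = R + L = 30.4 + j23.84 Ω = 38.63∠38.1° Ω.
Step 4 — Source phasor: V = 8.16∠-8.9° V = 8.062 - j1.262 V.
Step 5 — Ohm's law: I = V / Z_total = (8.062 - j1.262) / (30.4 + j23.84) = 0.1441 - j0.1545 A.
Step 6 — Convert to polar: |I| = 0.2112 A, ∠I = -47.0°.

I = 0.2112∠-47.0° A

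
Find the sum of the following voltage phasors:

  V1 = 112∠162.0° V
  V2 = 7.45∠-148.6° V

Step 1 — Convert each phasor to rectangular form:
  V1 = 112·(cos(162.0°) + j·sin(162.0°)) = -106.5 + j34.61 V
  V2 = 7.45·(cos(-148.6°) + j·sin(-148.6°)) = -6.359 - j3.882 V
Step 2 — Sum components: V_total = -112.9 + j30.73 V.
Step 3 — Convert to polar: |V_total| = 117 V, ∠V_total = 164.8°.

V_total = 117∠164.8° V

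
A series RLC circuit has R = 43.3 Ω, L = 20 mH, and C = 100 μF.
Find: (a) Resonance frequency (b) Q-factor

Step 1 — Resonance condition Im(Z)=0 gives ω₀ = 1/√(LC).
Step 2 — ω₀ = 1/√(0.02·0.0001) = 707.1 rad/s.
Step 3 — f₀ = ω₀/(2π) = 112.5 Hz.
Step 4 — Series Q: Q = ω₀L/R = 707.1·0.02/43.3 = 0.3266.

(a) f₀ = 112.5 Hz  (b) Q = 0.3266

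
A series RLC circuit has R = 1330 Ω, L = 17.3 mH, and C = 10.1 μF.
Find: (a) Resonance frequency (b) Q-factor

Step 1 — Resonance condition Im(Z)=0 gives ω₀ = 1/√(LC).
Step 2 — ω₀ = 1/√(0.0173·1.01e-05) = 2392 rad/s.
Step 3 — f₀ = ω₀/(2π) = 380.7 Hz.
Step 4 — Series Q: Q = ω₀L/R = 2392·0.0173/1330 = 0.03112.

(a) f₀ = 380.7 Hz  (b) Q = 0.03112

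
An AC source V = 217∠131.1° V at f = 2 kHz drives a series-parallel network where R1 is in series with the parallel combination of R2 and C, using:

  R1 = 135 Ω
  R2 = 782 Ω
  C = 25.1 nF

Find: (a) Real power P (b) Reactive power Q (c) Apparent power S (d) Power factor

Step 1 — Angular frequency: ω = 2π·f = 2π·2000 = 1.257e+04 rad/s.
Step 2 — Component impedances:
  R1: Z = R = 135 Ω
  R2: Z = R = 782 Ω
  C: Z = 1/(jωC) = -j/(ω·C) = 0 - j3170 Ω
Step 3 — Parallel branch: R2 || C = 1/(1/R2 + 1/C) = 737.2 - j181.8 Ω.
Step 4 — Series with R1: Z_total = R1 + (R2 || C) = 872.2 - j181.8 Ω = 890.9∠-11.8° Ω.
Step 5 — Source phasor: V = 217∠131.1° V = -142.7 + j163.5 V.
Step 6 — Current: I = V / Z = -0.1942 + j0.147 A = 0.2436∠142.9° A.
Step 7 — Complex power: S = V·I* = 51.74 - j10.79 VA.
Step 8 — Real power: P = Re(S) = 51.74 W.
Step 9 — Reactive power: Q = Im(S) = -10.79 VAR.
Step 10 — Apparent power: |S| = 52.86 VA.
Step 11 — Power factor: PF = P/|S| = 0.979 (leading).

(a) P = 51.74 W  (b) Q = -10.79 VAR  (c) S = 52.86 VA  (d) PF = 0.979 (leading)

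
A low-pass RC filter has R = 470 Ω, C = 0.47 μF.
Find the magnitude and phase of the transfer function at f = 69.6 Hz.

Step 1 — Angular frequency: ω = 2π·69.6 = 437.3 rad/s.
Step 2 — Transfer function: H(jω) = 1/(1 + jωRC).
Step 3 — Denominator: 1 + jωRC = 1 + j·437.3·470·4.7e-07 = 1 + j0.0966.
Step 4 — H = 0.9908 - j0.09571.
Step 5 — Magnitude: |H| = 0.9954 (-0.0 dB); phase: φ = -5.5°.

|H| = 0.9954 (-0.0 dB), φ = -5.5°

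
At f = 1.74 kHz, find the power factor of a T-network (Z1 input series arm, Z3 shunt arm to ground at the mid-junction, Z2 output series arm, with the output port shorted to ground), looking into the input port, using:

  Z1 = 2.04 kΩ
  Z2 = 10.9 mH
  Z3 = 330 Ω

Step 1 — Angular frequency: ω = 2π·f = 2π·1740 = 1.093e+04 rad/s.
Step 2 — Component impedances:
  Z1: Z = R = 2040 Ω
  Z2: Z = jωL = j·1.093e+04·0.0109 = 0 + j119.2 Ω
  Z3: Z = R = 330 Ω
Step 3 — With the output port shorted to ground, the output series arm Z2 runs from the junction to ground; the shunt arm Z3 also runs from the junction to ground. They appear in parallel: Z3 || Z2 = 38.07 + j105.4 Ω.
Step 4 — Series with input arm Z1: Z_in = Z1 + (Z3 || Z2) = 2078 + j105.4 Ω = 2081∠2.9° Ω.
Step 5 — Power factor: PF = cos(φ) = Re(Z)/|Z| = 2078.07/2080.74 = 0.9987.
Step 6 — Type: Im(Z) = 105.4 ⇒ lagging (phase φ = 2.9°).

PF = 0.9987 (lagging, φ = 2.9°)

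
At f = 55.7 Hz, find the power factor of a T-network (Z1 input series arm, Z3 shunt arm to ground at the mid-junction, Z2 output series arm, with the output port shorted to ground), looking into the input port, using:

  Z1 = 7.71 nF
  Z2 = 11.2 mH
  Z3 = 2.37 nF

Step 1 — Angular frequency: ω = 2π·f = 2π·55.7 = 350 rad/s.
Step 2 — Component impedances:
  Z1: Z = 1/(jωC) = -j/(ω·C) = 0 - j3.706e+05 Ω
  Z2: Z = jωL = j·350·0.0112 = 0 + j3.92 Ω
  Z3: Z = 1/(jωC) = -j/(ω·C) = 0 - j1.206e+06 Ω
Step 3 — With the output port shorted to ground, the output series arm Z2 runs from the junction to ground; the shunt arm Z3 also runs from the junction to ground. They appear in parallel: Z3 || Z2 = 0 + j3.92 Ω.
Step 4 — Series with input arm Z1: Z_in = Z1 + (Z3 || Z2) = 0 - j3.706e+05 Ω = 3.706e+05∠-90.0° Ω.
Step 5 — Power factor: PF = cos(φ) = Re(Z)/|Z| = 0/3.706e+05 = 0.
Step 6 — Type: Im(Z) = -3.706e+05 ⇒ leading (phase φ = -90.0°).

PF = 0 (leading, φ = -90.0°)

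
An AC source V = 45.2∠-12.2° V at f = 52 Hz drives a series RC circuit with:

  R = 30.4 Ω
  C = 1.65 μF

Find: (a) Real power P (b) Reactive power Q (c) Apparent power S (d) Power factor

Step 1 — Angular frequency: ω = 2π·f = 2π·52 = 326.7 rad/s.
Step 2 — Component impedances:
  R: Z = R = 30.4 Ω
  C: Z = 1/(jωC) = -j/(ω·C) = 0 - j1855 Ω
Step 3 — Series combination: Z_total = R + C = 30.4 - j1855 Ω = 1855∠-89.1° Ω.
Step 4 — Source phasor: V = 45.2∠-12.2° V = 44.18 - j9.552 V.
Step 5 — Current: I = V / Z = 0.005538 + j0.02373 A = 0.02436∠76.9° A.
Step 6 — Complex power: S = V·I* = 0.01805 - j1.101 VA.
Step 7 — Real power: P = Re(S) = 0.01805 W.
Step 8 — Reactive power: Q = Im(S) = -1.101 VAR.
Step 9 — Apparent power: |S| = 1.101 VA.
Step 10 — Power factor: PF = P/|S| = 0.01639 (leading).

(a) P = 0.01805 W  (b) Q = -1.101 VAR  (c) S = 1.101 VA  (d) PF = 0.01639 (leading)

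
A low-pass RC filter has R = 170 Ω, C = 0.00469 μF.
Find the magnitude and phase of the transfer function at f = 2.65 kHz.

Step 1 — Angular frequency: ω = 2π·2650 = 1.665e+04 rad/s.
Step 2 — Transfer function: H(jω) = 1/(1 + jωRC).
Step 3 — Denominator: 1 + jωRC = 1 + j·1.665e+04·170·4.69e-09 = 1 + j0.01328.
Step 4 — H = 0.9998 - j0.01327.
Step 5 — Magnitude: |H| = 0.9999 (-0.0 dB); phase: φ = -0.8°.

|H| = 0.9999 (-0.0 dB), φ = -0.8°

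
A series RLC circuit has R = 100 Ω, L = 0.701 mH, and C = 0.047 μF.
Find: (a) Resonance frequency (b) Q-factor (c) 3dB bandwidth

Step 1 — Resonance condition Im(Z)=0 gives ω₀ = 1/√(LC).
Step 2 — ω₀ = 1/√(0.000701·4.7e-08) = 1.742e+05 rad/s.
Step 3 — f₀ = ω₀/(2π) = 2.773e+04 Hz.
Step 4 — Series Q: Q = ω₀L/R = 1.742e+05·0.000701/100 = 1.221.
Step 5 — 3dB bandwidth: Δω = ω₀/Q = 1.427e+05 rad/s; BW = Δω/(2π) = 2.27e+04 Hz.

(a) f₀ = 2.773e+04 Hz  (b) Q = 1.221  (c) BW = 2.27e+04 Hz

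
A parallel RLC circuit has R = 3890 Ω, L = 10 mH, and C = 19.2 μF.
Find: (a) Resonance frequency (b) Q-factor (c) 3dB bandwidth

Step 1 — Resonance: ω₀ = 1/√(LC) = 1/√(0.01·1.92e-05) = 2282 rad/s.
Step 2 — f₀ = ω₀/(2π) = 363.2 Hz.
Step 3 — Parallel Q: Q = R/(ω₀L) = 3890/(2282·0.01) = 170.5.
Step 4 — Bandwidth: Δω = ω₀/Q = 13.39 rad/s; BW = Δω/(2π) = 2.131 Hz.

(a) f₀ = 363.2 Hz  (b) Q = 170.5  (c) BW = 2.131 Hz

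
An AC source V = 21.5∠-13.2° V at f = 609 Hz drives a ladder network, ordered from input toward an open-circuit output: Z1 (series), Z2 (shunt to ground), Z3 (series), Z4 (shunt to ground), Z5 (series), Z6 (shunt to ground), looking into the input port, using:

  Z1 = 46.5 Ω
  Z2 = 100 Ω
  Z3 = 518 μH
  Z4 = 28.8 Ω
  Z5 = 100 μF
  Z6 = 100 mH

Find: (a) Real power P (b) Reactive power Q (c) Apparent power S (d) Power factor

Step 1 — Angular frequency: ω = 2π·f = 2π·609 = 3826 rad/s.
Step 2 — Component impedances:
  Z1: Z = R = 46.5 Ω
  Z2: Z = R = 100 Ω
  Z3: Z = jωL = j·3826·0.000518 = 0 + j1.982 Ω
  Z4: Z = R = 28.8 Ω
  Z5: Z = 1/(jωC) = -j/(ω·C) = 0 - j2.613 Ω
  Z6: Z = jωL = j·3826·0.1 = 0 + j382.6 Ω
Step 3 — Ladder network (open output): work backward from the far end, alternating series and parallel combinations. Z_in = 68.84 + j2.507 Ω = 68.89∠2.1° Ω.
Step 4 — Source phasor: V = 21.5∠-13.2° V = 20.93 - j4.91 V.
Step 5 — Current: I = V / Z = 0.3011 - j0.08228 A = 0.3121∠-15.3° A.
Step 6 — Complex power: S = V·I* = 6.706 + j0.2442 VA.
Step 7 — Real power: P = Re(S) = 6.706 W.
Step 8 — Reactive power: Q = Im(S) = 0.2442 VAR.
Step 9 — Apparent power: |S| = 6.71 VA.
Step 10 — Power factor: PF = P/|S| = 0.9993 (lagging).

(a) P = 6.706 W  (b) Q = 0.2442 VAR  (c) S = 6.71 VA  (d) PF = 0.9993 (lagging)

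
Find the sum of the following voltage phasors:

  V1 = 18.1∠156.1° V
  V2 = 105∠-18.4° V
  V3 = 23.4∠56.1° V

Step 1 — Convert each phasor to rectangular form:
  V1 = 18.1·(cos(156.1°) + j·sin(156.1°)) = -16.55 + j7.333 V
  V2 = 105·(cos(-18.4°) + j·sin(-18.4°)) = 99.63 - j33.14 V
  V3 = 23.4·(cos(56.1°) + j·sin(56.1°)) = 13.05 + j19.42 V
Step 2 — Sum components: V_total = 96.14 - j6.388 V.
Step 3 — Convert to polar: |V_total| = 96.35 V, ∠V_total = -3.8°.

V_total = 96.35∠-3.8° V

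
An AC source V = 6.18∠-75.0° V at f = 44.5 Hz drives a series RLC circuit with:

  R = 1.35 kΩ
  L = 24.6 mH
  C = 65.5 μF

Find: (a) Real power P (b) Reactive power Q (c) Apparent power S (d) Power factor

Step 1 — Angular frequency: ω = 2π·f = 2π·44.5 = 279.6 rad/s.
Step 2 — Component impedances:
  R: Z = R = 1350 Ω
  L: Z = jωL = j·279.6·0.0246 = 0 + j6.878 Ω
  C: Z = 1/(jωC) = -j/(ω·C) = 0 - j54.6 Ω
Step 3 — Series combination: Z_total = R + L + C = 1350 - j47.73 Ω = 1351∠-2.0° Ω.
Step 4 — Source phasor: V = 6.18∠-75.0° V = 1.6 - j5.969 V.
Step 5 — Current: I = V / Z = 0.001339 - j0.004374 A = 0.004575∠-73.0° A.
Step 6 — Complex power: S = V·I* = 0.02826 - j0.0009989 VA.
Step 7 — Real power: P = Re(S) = 0.02826 W.
Step 8 — Reactive power: Q = Im(S) = -0.0009989 VAR.
Step 9 — Apparent power: |S| = 0.02827 VA.
Step 10 — Power factor: PF = P/|S| = 0.9994 (leading).

(a) P = 0.02826 W  (b) Q = -0.0009989 VAR  (c) S = 0.02827 VA  (d) PF = 0.9994 (leading)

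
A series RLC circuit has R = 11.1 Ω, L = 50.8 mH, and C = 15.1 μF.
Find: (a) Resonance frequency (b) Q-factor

Step 1 — Resonance condition Im(Z)=0 gives ω₀ = 1/√(LC).
Step 2 — ω₀ = 1/√(0.0508·1.51e-05) = 1142 rad/s.
Step 3 — f₀ = ω₀/(2π) = 181.7 Hz.
Step 4 — Series Q: Q = ω₀L/R = 1142·0.0508/11.1 = 5.225.

(a) f₀ = 181.7 Hz  (b) Q = 5.225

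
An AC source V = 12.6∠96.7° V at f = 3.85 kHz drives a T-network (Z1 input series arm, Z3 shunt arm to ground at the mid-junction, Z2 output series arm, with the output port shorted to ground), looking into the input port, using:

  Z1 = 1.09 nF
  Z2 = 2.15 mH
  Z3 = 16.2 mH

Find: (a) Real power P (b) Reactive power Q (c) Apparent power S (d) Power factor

Step 1 — Angular frequency: ω = 2π·f = 2π·3850 = 2.419e+04 rad/s.
Step 2 — Component impedances:
  Z1: Z = 1/(jωC) = -j/(ω·C) = 0 - j3.793e+04 Ω
  Z2: Z = jωL = j·2.419e+04·0.00215 = 0 + j52.01 Ω
  Z3: Z = jωL = j·2.419e+04·0.0162 = 0 + j391.9 Ω
Step 3 — With the output port shorted to ground, the output series arm Z2 runs from the junction to ground; the shunt arm Z3 also runs from the junction to ground. They appear in parallel: Z3 || Z2 = 0 + j45.92 Ω.
Step 4 — Series with input arm Z1: Z_in = Z1 + (Z3 || Z2) = 0 - j3.788e+04 Ω = 3.788e+04∠-90.0° Ω.
Step 5 — Source phasor: V = 12.6∠96.7° V = -1.47 + j12.51 V.
Step 6 — Current: I = V / Z = -0.0003304 - j3.881e-05 A = 0.0003326∠-173.3° A.
Step 7 — Complex power: S = V·I* = 0 - j0.004191 VA.
Step 8 — Real power: P = Re(S) = 0 W.
Step 9 — Reactive power: Q = Im(S) = -0.004191 VAR.
Step 10 — Apparent power: |S| = 0.004191 VA.
Step 11 — Power factor: PF = P/|S| = 0 (leading).

(a) P = 0 W  (b) Q = -0.004191 VAR  (c) S = 0.004191 VA  (d) PF = 0 (leading)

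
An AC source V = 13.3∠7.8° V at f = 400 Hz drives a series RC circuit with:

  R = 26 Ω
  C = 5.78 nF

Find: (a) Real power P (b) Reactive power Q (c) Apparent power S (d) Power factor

Step 1 — Angular frequency: ω = 2π·f = 2π·400 = 2513 rad/s.
Step 2 — Component impedances:
  R: Z = R = 26 Ω
  C: Z = 1/(jωC) = -j/(ω·C) = 0 - j6.884e+04 Ω
Step 3 — Series combination: Z_total = R + C = 26 - j6.884e+04 Ω = 6.884e+04∠-90.0° Ω.
Step 4 — Source phasor: V = 13.3∠7.8° V = 13.18 + j1.805 V.
Step 5 — Current: I = V / Z = -2.615e-05 + j0.0001914 A = 0.0001932∠97.8° A.
Step 6 — Complex power: S = V·I* = 9.705e-07 - j0.00257 VA.
Step 7 — Real power: P = Re(S) = 9.705e-07 W.
Step 8 — Reactive power: Q = Im(S) = -0.00257 VAR.
Step 9 — Apparent power: |S| = 0.00257 VA.
Step 10 — Power factor: PF = P/|S| = 0.0003777 (leading).

(a) P = 9.705e-07 W  (b) Q = -0.00257 VAR  (c) S = 0.00257 VA  (d) PF = 0.0003777 (leading)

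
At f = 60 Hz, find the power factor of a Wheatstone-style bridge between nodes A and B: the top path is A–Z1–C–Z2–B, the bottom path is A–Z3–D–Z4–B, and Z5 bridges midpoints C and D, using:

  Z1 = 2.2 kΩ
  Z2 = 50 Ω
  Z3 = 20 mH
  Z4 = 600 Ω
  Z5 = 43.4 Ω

Step 1 — Angular frequency: ω = 2π·f = 2π·60 = 377 rad/s.
Step 2 — Component impedances:
  Z1: Z = R = 2200 Ω
  Z2: Z = R = 50 Ω
  Z3: Z = jωL = j·377·0.02 = 0 + j7.54 Ω
  Z4: Z = R = 600 Ω
  Z5: Z = R = 43.4 Ω
Step 3 — Bridge requires nodal analysis (the Z5 bridge couples midpoints C and D, so the two paths cannot be reduced to a simple series/parallel combination). Setting node B to ground and injecting 1 A at node A, the 3-node admittance system at A, C, D solves to V_A = Z_AB = 80.21 + j7.289 Ω = 80.54∠5.2° Ω.
Step 4 — Power factor: PF = cos(φ) = Re(Z)/|Z| = 80.21/80.54 = 0.9959.
Step 5 — Type: Im(Z) = 7.289 ⇒ lagging (phase φ = 5.2°).

PF = 0.9959 (lagging, φ = 5.2°)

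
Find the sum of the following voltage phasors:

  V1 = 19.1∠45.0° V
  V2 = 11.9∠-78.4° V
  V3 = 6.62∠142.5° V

Step 1 — Convert each phasor to rectangular form:
  V1 = 19.1·(cos(45.0°) + j·sin(45.0°)) = 13.51 + j13.51 V
  V2 = 11.9·(cos(-78.4°) + j·sin(-78.4°)) = 2.393 - j11.66 V
  V3 = 6.62·(cos(142.5°) + j·sin(142.5°)) = -5.252 + j4.03 V
Step 2 — Sum components: V_total = 10.65 + j5.879 V.
Step 3 — Convert to polar: |V_total| = 12.16 V, ∠V_total = 28.9°.

V_total = 12.16∠28.9° V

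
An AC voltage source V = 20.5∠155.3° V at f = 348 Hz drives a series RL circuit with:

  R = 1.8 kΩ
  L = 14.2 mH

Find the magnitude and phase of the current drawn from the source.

Step 1 — Angular frequency: ω = 2π·f = 2π·348 = 2187 rad/s.
Step 2 — Component impedances:
  R: Z = R = 1800 Ω
  L: Z = jωL = j·2187·0.0142 = 0 + j31.05 Ω
Step 3 — Series combination: Z_total = R + L = 1800 + j31.05 Ω = 1800∠1.0° Ω.
Step 4 — Source phasor: V = 20.5∠155.3° V = -18.62 + j8.566 V.
Step 5 — Ohm's law: I = V / Z_total = (-18.62 + j8.566) / (1800 + j31.05) = -0.01026 + j0.004936 A.
Step 6 — Convert to polar: |I| = 0.01139 A, ∠I = 154.3°.

I = 0.01139∠154.3° A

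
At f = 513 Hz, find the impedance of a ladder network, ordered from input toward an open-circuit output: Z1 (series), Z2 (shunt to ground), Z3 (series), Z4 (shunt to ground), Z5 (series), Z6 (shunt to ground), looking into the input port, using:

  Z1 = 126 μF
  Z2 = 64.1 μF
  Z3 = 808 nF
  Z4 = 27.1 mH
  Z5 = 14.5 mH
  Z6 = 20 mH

Step 1 — Angular frequency: ω = 2π·f = 2π·513 = 3223 rad/s.
Step 2 — Component impedances:
  Z1: Z = 1/(jωC) = -j/(ω·C) = 0 - j2.462 Ω
  Z2: Z = 1/(jωC) = -j/(ω·C) = 0 - j4.84 Ω
  Z3: Z = 1/(jωC) = -j/(ω·C) = 0 - j384 Ω
  Z4: Z = jωL = j·3223·0.0271 = 0 + j87.35 Ω
  Z5: Z = jωL = j·3223·0.0145 = 0 + j46.74 Ω
  Z6: Z = jωL = j·3223·0.02 = 0 + j64.47 Ω
Step 3 — Ladder network (open output): work backward from the far end, alternating series and parallel combinations. Z_in = 0 - j7.233 Ω = 7.233∠-90.0° Ω.

Z = 0 - j7.233 Ω = 7.233∠-90.0° Ω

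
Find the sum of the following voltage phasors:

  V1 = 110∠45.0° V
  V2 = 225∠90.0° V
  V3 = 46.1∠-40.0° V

Step 1 — Convert each phasor to rectangular form:
  V1 = 110·(cos(45.0°) + j·sin(45.0°)) = 77.78 + j77.78 V
  V2 = 225·(cos(90.0°) + j·sin(90.0°)) = 0 + j225 V
  V3 = 46.1·(cos(-40.0°) + j·sin(-40.0°)) = 35.31 - j29.63 V
Step 2 — Sum components: V_total = 113.1 + j273.1 V.
Step 3 — Convert to polar: |V_total| = 295.6 V, ∠V_total = 67.5°.

V_total = 295.6∠67.5° V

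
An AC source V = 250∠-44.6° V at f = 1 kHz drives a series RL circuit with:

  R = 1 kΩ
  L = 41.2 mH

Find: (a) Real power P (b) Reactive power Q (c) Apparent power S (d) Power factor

Step 1 — Angular frequency: ω = 2π·f = 2π·1000 = 6283 rad/s.
Step 2 — Component impedances:
  R: Z = R = 1000 Ω
  L: Z = jωL = j·6283·0.0412 = 0 + j258.9 Ω
Step 3 — Series combination: Z_total = R + L = 1000 + j258.9 Ω = 1033∠14.5° Ω.
Step 4 — Source phasor: V = 250∠-44.6° V = 178 - j175.5 V.
Step 5 — Current: I = V / Z = 0.1242 - j0.2077 A = 0.242∠-59.1° A.
Step 6 — Complex power: S = V·I* = 58.57 + j15.16 VA.
Step 7 — Real power: P = Re(S) = 58.57 W.
Step 8 — Reactive power: Q = Im(S) = 15.16 VAR.
Step 9 — Apparent power: |S| = 60.51 VA.
Step 10 — Power factor: PF = P/|S| = 0.9681 (lagging).

(a) P = 58.57 W  (b) Q = 15.16 VAR  (c) S = 60.51 VA  (d) PF = 0.9681 (lagging)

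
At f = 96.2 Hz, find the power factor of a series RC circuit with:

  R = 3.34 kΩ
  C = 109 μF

Step 1 — Angular frequency: ω = 2π·f = 2π·96.2 = 604.4 rad/s.
Step 2 — Component impedances:
  R: Z = R = 3340 Ω
  C: Z = 1/(jωC) = -j/(ω·C) = 0 - j15.18 Ω
Step 3 — Series combination: Z_total = R + C = 3340 - j15.18 Ω = 3340∠-0.3° Ω.
Step 4 — Power factor: PF = cos(φ) = Re(Z)/|Z| = 3340/3340 = 1.
Step 5 — Type: Im(Z) = -15.18 ⇒ leading (phase φ = -0.3°).

PF = 1 (leading, φ = -0.3°)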